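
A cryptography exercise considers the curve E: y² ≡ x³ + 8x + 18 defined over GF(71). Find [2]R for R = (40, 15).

(23, 21)

tangent at (40, 15): λ = (3·40² + 8)/(2·15) ≡ 51/30. 30⁻¹ ≡ 45 (mod 71) since 30·45 = 1350 ≡ 1, so λ ≡ 51·45 ≡ 23.
  x = λ² - 40 - 40 = 529 - 80 ≡ 23; y = λ·(40 - 23) - 15 ≡ 21. → (23, 21)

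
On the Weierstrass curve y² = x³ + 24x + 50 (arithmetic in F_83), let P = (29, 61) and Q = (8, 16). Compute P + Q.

(29, 61) + (8, 16). λ = (16 - 61)/(8 - 29) ≡ 38/62 mod 83. 62⁻¹ ≡ 79 (mod 83) since 62·79 = 4898 ≡ 1, so λ ≡ 14.
  x = λ² - 29 - 8 = 196 - 37 ≡ 76; y = λ·(29 - 76) - 61 ≡ 28. → (76, 28)

(76, 28)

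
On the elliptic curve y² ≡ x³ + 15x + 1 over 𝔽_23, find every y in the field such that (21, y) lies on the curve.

3, 20

x³ + 15x + 1 = 9577 ≡ 9 (mod 23).
Square roots of 9 mod 23: 3 and 20 (since 3² = 9 ≡ 9).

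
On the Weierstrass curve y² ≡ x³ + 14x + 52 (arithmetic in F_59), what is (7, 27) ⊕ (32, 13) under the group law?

(7, 27) + (32, 13). λ = (13 - 27)/(32 - 7) ≡ 45/25 mod 59. 25⁻¹ ≡ 26 (mod 59), so λ ≡ 49.
  x = λ² - 7 - 32 = 2401 - 39 ≡ 2; y = λ·(7 - 2) - 27 ≡ 41. → (2, 41)

(2, 41)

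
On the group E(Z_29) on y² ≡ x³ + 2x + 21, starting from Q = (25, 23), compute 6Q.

(19, 4)

Repeated addition: build up to 6Q.
2Q: tangent at (25, 23): λ = (3·25² + 2)/(2·23) ≡ 21/17. 17⁻¹ ≡ 12 (mod 29), so λ ≡ 21·12 ≡ 20.
  x = λ² - 25 - 25 = 400 - 50 ≡ 2; y = λ·(25 - 2) - 23 ≡ 2. → (2, 2)
3Q: (2, 2) + (25, 23). λ = (23 - 2)/(25 - 2) ≡ 21/23 mod 29. 23⁻¹ ≡ 24 (mod 29) since 23·24 = 552 ≡ 1, so λ ≡ 11.
  x = λ² - 2 - 25 = 121 - 27 ≡ 7; y = λ·(2 - 7) - 2 ≡ 1. → (7, 1)
4Q: (7, 1) + (25, 23). λ = (23 - 1)/(25 - 7) ≡ 22/18 mod 29. 18⁻¹ ≡ 21 (mod 29), so λ ≡ 27.
  x = λ² - 7 - 25 = 729 - 32 ≡ 1; y = λ·(7 - 1) - 1 ≡ 16. → (1, 16)
5Q: (1, 16) + (25, 23). λ = (23 - 16)/(25 - 1) ≡ 7/24 mod 29. 24⁻¹ ≡ 23 (mod 29), so λ ≡ 16.
  x = λ² - 1 - 25 = 256 - 26 ≡ 27; y = λ·(1 - 27) - 16 ≡ 3. → (27, 3)
6Q: (27, 3) + (25, 23). λ = (23 - 3)/(25 - 27) ≡ 20/27 mod 29. 27⁻¹ ≡ 14 (mod 29), so λ ≡ 19.
  x = λ² - 27 - 25 = 361 - 52 ≡ 19; y = λ·(27 - 19) - 3 ≡ 4. → (19, 4)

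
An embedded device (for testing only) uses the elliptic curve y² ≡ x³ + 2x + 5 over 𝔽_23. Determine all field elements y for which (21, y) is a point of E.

4, 19

x³ + 2x + 5 = 9308 ≡ 16 (mod 23).
Square roots of 16 mod 23: 4 and 19 (since 4² = 16 ≡ 16).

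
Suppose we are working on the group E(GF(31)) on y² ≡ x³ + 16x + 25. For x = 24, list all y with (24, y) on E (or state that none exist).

x³ + 16x + 25 = 14233 ≡ 4 (mod 31).
Square roots of 4 mod 31: 2 and 29 (since 2² = 4 ≡ 4).

2, 29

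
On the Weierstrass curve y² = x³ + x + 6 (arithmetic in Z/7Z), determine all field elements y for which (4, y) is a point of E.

x³ + 1x + 6 = 74 ≡ 4 (mod 7).
Square roots of 4 mod 7: 2 and 5 (since 2² = 4 ≡ 4).

2, 5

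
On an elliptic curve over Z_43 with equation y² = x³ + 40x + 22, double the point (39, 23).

tangent at (39, 23): λ = (3·39² + 40)/(2·23) ≡ 2/3. 3⁻¹ ≡ 29 (mod 43), so λ ≡ 2·29 ≡ 15.
  x = λ² - 39 - 39 = 225 - 78 ≡ 18; y = λ·(39 - 18) - 23 ≡ 34. → (18, 34)

(18, 34)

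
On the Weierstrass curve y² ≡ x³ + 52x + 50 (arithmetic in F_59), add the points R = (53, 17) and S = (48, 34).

(53, 17) + (48, 34). λ = (34 - 17)/(48 - 53) ≡ 17/54 mod 59. 54⁻¹ ≡ 47 (mod 59), so λ ≡ 32.
  x = λ² - 53 - 48 = 1024 - 101 ≡ 38; y = λ·(53 - 38) - 17 ≡ 50. → (38, 50)

(38, 50)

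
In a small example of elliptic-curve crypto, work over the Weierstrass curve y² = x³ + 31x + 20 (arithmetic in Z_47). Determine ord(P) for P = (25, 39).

5

2P: tangent at (25, 39): λ = (3·25² + 31)/(2·39) ≡ 26/31. 31⁻¹ ≡ 44 (mod 47) since 31·44 = 1364 ≡ 1, so λ ≡ 26·44 ≡ 16.
  x = λ² - 25 - 25 = 256 - 50 ≡ 18; y = λ·(25 - 18) - 39 ≡ 26. → (18, 26)
3P: (18, 26) + (25, 39). λ = (39 - 26)/(25 - 18) ≡ 13/7 mod 47. 7⁻¹ ≡ 27 (mod 47), so λ ≡ 22.
  x = λ² - 18 - 25 = 484 - 43 ≡ 18; y = λ·(18 - 18) - 26 ≡ 21. → (18, 21)
4P: (18, 21) + (25, 39). λ = (39 - 21)/(25 - 18) ≡ 18/7 mod 47. 7⁻¹ ≡ 27 (mod 47), so λ ≡ 16.
  x = λ² - 18 - 25 = 256 - 43 ≡ 25; y = λ·(18 - 25) - 21 ≡ 8. → (25, 8)
5P: (25, 8) + (25, 39): same x and y₁ ≡ -y₂, so the sum is 𝒪.
5P = 𝒪, so the order is 5.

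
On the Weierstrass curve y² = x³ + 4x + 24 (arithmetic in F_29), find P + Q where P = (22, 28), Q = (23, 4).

(9, 8)

(22, 28) + (23, 4). λ = (4 - 28)/(23 - 22) ≡ 5/1 mod 29. 1⁻¹ ≡ 1 (mod 29), so λ ≡ 5.
  x = λ² - 22 - 23 = 25 - 45 ≡ 9; y = λ·(22 - 9) - 28 ≡ 8. → (9, 8)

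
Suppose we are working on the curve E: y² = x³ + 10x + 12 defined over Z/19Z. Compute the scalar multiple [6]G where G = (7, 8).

Repeated addition: build up to 6G.
2G: tangent at (7, 8): λ = (3·7² + 10)/(2·8) ≡ 5/16. 16⁻¹ ≡ 6 (mod 19) since 16·6 = 96 ≡ 1, so λ ≡ 5·6 ≡ 11.
  x = λ² - 7 - 7 = 121 - 14 ≡ 12; y = λ·(7 - 12) - 8 ≡ 13. → (12, 13)
3G: (12, 13) + (7, 8). λ = (8 - 13)/(7 - 12) ≡ 14/14 mod 19. 14⁻¹ ≡ 15 (mod 19) since 14·15 = 210 ≡ 1, so λ ≡ 1.
  x = λ² - 12 - 7 = 1 - 19 ≡ 1; y = λ·(12 - 1) - 13 ≡ 17. → (1, 17)
4G: (1, 17) + (7, 8). λ = (8 - 17)/(7 - 1) ≡ 10/6 mod 19. 6⁻¹ ≡ 16 (mod 19), so λ ≡ 8.
  x = λ² - 1 - 7 = 64 - 8 ≡ 18; y = λ·(1 - 18) - 17 ≡ 18. → (18, 18)
5G: (18, 18) + (7, 8). λ = (8 - 18)/(7 - 18) ≡ 9/8 mod 19. 8⁻¹ ≡ 12 (mod 19), so λ ≡ 13.
  x = λ² - 18 - 7 = 169 - 25 ≡ 11; y = λ·(18 - 11) - 18 ≡ 16. → (11, 16)
6G: (11, 16) + (7, 8). λ = (8 - 16)/(7 - 11) ≡ 11/15 mod 19. 15⁻¹ ≡ 14 (mod 19), so λ ≡ 2.
  x = λ² - 11 - 7 = 4 - 18 ≡ 5; y = λ·(11 - 5) - 16 ≡ 15. → (5, 15)

(5, 15)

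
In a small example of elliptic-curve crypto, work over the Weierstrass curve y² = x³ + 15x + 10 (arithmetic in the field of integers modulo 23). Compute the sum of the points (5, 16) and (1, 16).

(17, 7)

(5, 16) + (1, 16). λ = (16 - 16)/(1 - 5) ≡ 0/19 mod 23. 19⁻¹ ≡ 17 (mod 23), so λ ≡ 0.
  x = λ² - 5 - 1 = 0 - 6 ≡ 17; y = λ·(5 - 17) - 16 ≡ 7. → (17, 7)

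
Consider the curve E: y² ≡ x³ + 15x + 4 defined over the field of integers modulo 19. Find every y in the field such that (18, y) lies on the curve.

x³ + 15x + 4 = 6106 ≡ 7 (mod 19).
Square roots of 7 mod 19: 8 and 11 (since 8² = 64 ≡ 7).

8, 11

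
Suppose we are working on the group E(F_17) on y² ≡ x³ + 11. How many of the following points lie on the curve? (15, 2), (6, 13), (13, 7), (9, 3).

2

(15, 2): 2² ≡ 4, rhs ≡ 3 → off.
(6, 13): 13² ≡ 16, rhs ≡ 6 → off.
(13, 7): 7² ≡ 15, rhs ≡ 15 → on.
(9, 3): 3² ≡ 9, rhs ≡ 9 → on.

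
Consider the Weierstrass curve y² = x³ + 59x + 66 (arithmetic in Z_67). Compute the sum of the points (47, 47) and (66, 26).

(47, 47) + (66, 26). λ = (26 - 47)/(66 - 47) ≡ 46/19 mod 67. 19⁻¹ ≡ 60 (mod 67), so λ ≡ 13.
  x = λ² - 47 - 66 = 169 - 113 ≡ 56; y = λ·(47 - 56) - 47 ≡ 37. → (56, 37)

(56, 37)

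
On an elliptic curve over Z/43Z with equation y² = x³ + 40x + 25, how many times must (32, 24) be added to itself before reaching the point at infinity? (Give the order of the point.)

4

2P: tangent at (32, 24): λ = (3·32² + 40)/(2·24) ≡ 16/5. 5⁻¹ ≡ 26 (mod 43) since 5·26 = 130 ≡ 1, so λ ≡ 16·26 ≡ 29.
  x = λ² - 32 - 32 = 841 - 64 ≡ 3; y = λ·(32 - 3) - 24 ≡ 0. → (3, 0)
3P: (3, 0) + (32, 24). λ = (24 - 0)/(32 - 3) ≡ 24/29 mod 43. 29⁻¹ ≡ 3 (mod 43), so λ ≡ 29.
  x = λ² - 3 - 32 = 841 - 35 ≡ 32; y = λ·(3 - 32) - 0 ≡ 19. → (32, 19)
4P: (32, 19) + (32, 24): same x and y₁ ≡ -y₂, so the sum is the point at infinity.
4P = the point at infinity, so the order is 4.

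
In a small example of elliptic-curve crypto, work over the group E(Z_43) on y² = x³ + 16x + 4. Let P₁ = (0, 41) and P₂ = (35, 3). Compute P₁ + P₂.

(0, 41) + (35, 3). λ = (3 - 41)/(35 - 0) ≡ 5/35 mod 43. 35⁻¹ ≡ 16 (mod 43), so λ ≡ 37.
  x = λ² - 0 - 35 = 1369 - 35 ≡ 1; y = λ·(0 - 1) - 41 ≡ 8. → (1, 8)

(1, 8)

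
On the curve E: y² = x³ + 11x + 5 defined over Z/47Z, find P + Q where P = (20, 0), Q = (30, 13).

(20, 0) + (30, 13). λ = (13 - 0)/(30 - 20) ≡ 13/10 mod 47. 10⁻¹ ≡ 33 (mod 47), so λ ≡ 6.
  x = λ² - 20 - 30 = 36 - 50 ≡ 33; y = λ·(20 - 33) - 0 ≡ 16. → (33, 16)

(33, 16)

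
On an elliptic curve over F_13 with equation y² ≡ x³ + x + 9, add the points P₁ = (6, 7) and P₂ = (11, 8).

(8, 3)

(6, 7) + (11, 8). λ = (8 - 7)/(11 - 6) ≡ 1/5 mod 13. 5⁻¹ ≡ 8 (mod 13) since 5·8 = 40 ≡ 1, so λ ≡ 8.
  x = λ² - 6 - 11 = 64 - 17 ≡ 8; y = λ·(6 - 8) - 7 ≡ 3. → (8, 3)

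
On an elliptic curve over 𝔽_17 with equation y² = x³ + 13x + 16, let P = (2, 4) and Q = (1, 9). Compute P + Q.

(5, 11)

(2, 4) + (1, 9). λ = (9 - 4)/(1 - 2) ≡ 5/16 mod 17. 16⁻¹ ≡ 16 (mod 17), so λ ≡ 12.
  x = λ² - 2 - 1 = 144 - 3 ≡ 5; y = λ·(2 - 5) - 4 ≡ 11. → (5, 11)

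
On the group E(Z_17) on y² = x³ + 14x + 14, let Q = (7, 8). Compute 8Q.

(14, 8)

Double-and-add on 8 = (1000)₂. Start with Q = (7, 8) for the leading 1-bit.
double: tangent at (7, 8): λ = (3·7² + 14)/(2·8) ≡ 8/16. 16⁻¹ ≡ 16 (mod 17), so λ ≡ 8·16 ≡ 9.
  x = λ² - 7 - 7 = 81 - 14 ≡ 16; y = λ·(7 - 16) - 8 ≡ 13. → (16, 13)
double: tangent at (16, 13): λ = (3·16² + 14)/(2·13) ≡ 0/9. 9⁻¹ ≡ 2 (mod 17), so λ ≡ 0·2 ≡ 0.
  x = λ² - 16 - 16 = 0 - 32 ≡ 2; y = λ·(16 - 2) - 13 ≡ 4. → (2, 4)
double: tangent at (2, 4): λ = (3·2² + 14)/(2·4) ≡ 9/8. 8⁻¹ ≡ 15 (mod 17) since 8·15 = 120 ≡ 1, so λ ≡ 9·15 ≡ 16.
  x = λ² - 2 - 2 = 256 - 4 ≡ 14; y = λ·(2 - 14) - 4 ≡ 8. → (14, 8)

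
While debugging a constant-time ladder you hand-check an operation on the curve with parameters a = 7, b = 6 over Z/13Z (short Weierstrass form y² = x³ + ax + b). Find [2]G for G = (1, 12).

tangent at (1, 12): λ = (3·1² + 7)/(2·12) ≡ 10/11. 11⁻¹ ≡ 6 (mod 13) since 11·6 = 66 ≡ 1, so λ ≡ 10·6 ≡ 8.
  x = λ² - 1 - 1 = 64 - 2 ≡ 10; y = λ·(1 - 10) - 12 ≡ 7. → (10, 7)

(10, 7)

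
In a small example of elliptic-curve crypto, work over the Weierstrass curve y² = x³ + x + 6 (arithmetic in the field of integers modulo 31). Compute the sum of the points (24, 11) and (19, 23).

(26, 0)

(24, 11) + (19, 23). λ = (23 - 11)/(19 - 24) ≡ 12/26 mod 31. 26⁻¹ ≡ 6 (mod 31) since 26·6 = 156 ≡ 1, so λ ≡ 10.
  x = λ² - 24 - 19 = 100 - 43 ≡ 26; y = λ·(24 - 26) - 11 ≡ 0. → (26, 0)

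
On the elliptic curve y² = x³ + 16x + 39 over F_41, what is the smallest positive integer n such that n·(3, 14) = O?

3

2P: tangent at (3, 14): λ = (3·3² + 16)/(2·14) ≡ 2/28. 28⁻¹ ≡ 22 (mod 41), so λ ≡ 2·22 ≡ 3.
  x = λ² - 3 - 3 = 9 - 6 ≡ 3; y = λ·(3 - 3) - 14 ≡ 27. → (3, 27)
3P: (3, 27) + (3, 14): same x and y₁ ≡ -y₂, so the sum is O.
3P = O, so the order is 3.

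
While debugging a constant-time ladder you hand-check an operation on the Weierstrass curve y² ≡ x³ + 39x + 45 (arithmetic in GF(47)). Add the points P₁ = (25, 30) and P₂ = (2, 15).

(27, 30)

(25, 30) + (2, 15). λ = (15 - 30)/(2 - 25) ≡ 32/24 mod 47. 24⁻¹ ≡ 2 (mod 47), so λ ≡ 17.
  x = λ² - 25 - 2 = 289 - 27 ≡ 27; y = λ·(25 - 27) - 30 ≡ 30. → (27, 30)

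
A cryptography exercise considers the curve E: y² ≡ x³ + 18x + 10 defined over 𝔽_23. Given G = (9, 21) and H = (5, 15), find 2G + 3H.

O

First 2G:
Repeated addition: build up to 2G.
2G: tangent at (9, 21): λ = (3·9² + 18)/(2·21) ≡ 8/19. 19⁻¹ ≡ 17 (mod 23), so λ ≡ 8·17 ≡ 21.
  x = λ² - 9 - 9 = 441 - 18 ≡ 9; y = λ·(9 - 9) - 21 ≡ 2. → (9, 2)
2G = (9, 2).
Next 3H:
Repeated addition: build up to 3H.
2H: tangent at (5, 15): λ = (3·5² + 18)/(2·15) ≡ 1/7. 7⁻¹ ≡ 10 (mod 23), so λ ≡ 1·10 ≡ 10.
  x = λ² - 5 - 5 = 100 - 10 ≡ 21; y = λ·(5 - 21) - 15 ≡ 9. → (21, 9)
3H: (21, 9) + (5, 15). λ = (15 - 9)/(5 - 21) ≡ 6/7 mod 23. 7⁻¹ ≡ 10 (mod 23) since 7·10 = 70 ≡ 1, so λ ≡ 14.
  x = λ² - 21 - 5 = 196 - 26 ≡ 9; y = λ·(21 - 9) - 9 ≡ 21. → (9, 21)
3H = (9, 21).
Finally 2G + 3H:
(9, 2) + (9, 21): same x and y₁ ≡ -y₂, so the sum is the point at infinity.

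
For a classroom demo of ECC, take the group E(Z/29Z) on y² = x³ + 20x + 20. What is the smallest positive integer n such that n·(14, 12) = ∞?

11

2P: tangent at (14, 12): λ = (3·14² + 20)/(2·12) ≡ 28/24. 24⁻¹ ≡ 23 (mod 29), so λ ≡ 28·23 ≡ 6.
  x = λ² - 14 - 14 = 36 - 28 ≡ 8; y = λ·(14 - 8) - 12 ≡ 24. → (8, 24)
3P: (8, 24) + (14, 12). λ = (12 - 24)/(14 - 8) ≡ 17/6 mod 29. 6⁻¹ ≡ 5 (mod 29) since 6·5 = 30 ≡ 1, so λ ≡ 27.
  x = λ² - 8 - 14 = 729 - 22 ≡ 11; y = λ·(8 - 11) - 24 ≡ 11. → (11, 11)
4P: (11, 11) + (14, 12). λ = (12 - 11)/(14 - 11) ≡ 1/3 mod 29. 3⁻¹ ≡ 10 (mod 29) since 3·10 = 30 ≡ 1, so λ ≡ 10.
  x = λ² - 11 - 14 = 100 - 25 ≡ 17; y = λ·(11 - 17) - 11 ≡ 16. → (17, 16)
5P: (17, 16) + (14, 12). λ = (12 - 16)/(14 - 17) ≡ 25/26 mod 29. 26⁻¹ ≡ 19 (mod 29), so λ ≡ 11.
  x = λ² - 17 - 14 = 121 - 31 ≡ 3; y = λ·(17 - 3) - 16 ≡ 22. → (3, 22)
6P: (3, 22) + (14, 12). λ = (12 - 22)/(14 - 3) ≡ 19/11 mod 29. 11⁻¹ ≡ 8 (mod 29), so λ ≡ 7.
  x = λ² - 3 - 14 = 49 - 17 ≡ 3; y = λ·(3 - 3) - 22 ≡ 7. → (3, 7)
7P: (3, 7) + (14, 12). λ = (12 - 7)/(14 - 3) ≡ 5/11 mod 29. 11⁻¹ ≡ 8 (mod 29), so λ ≡ 11.
  x = λ² - 3 - 14 = 121 - 17 ≡ 17; y = λ·(3 - 17) - 7 ≡ 13. → (17, 13)
8P: (17, 13) + (14, 12). λ = (12 - 13)/(14 - 17) ≡ 28/26 mod 29. 26⁻¹ ≡ 19 (mod 29) since 26·19 = 494 ≡ 1, so λ ≡ 10.
  x = λ² - 17 - 14 = 100 - 31 ≡ 11; y = λ·(17 - 11) - 13 ≡ 18. → (11, 18)
9P: (11, 18) + (14, 12). λ = (12 - 18)/(14 - 11) ≡ 23/3 mod 29. 3⁻¹ ≡ 10 (mod 29), so λ ≡ 27.
  x = λ² - 11 - 14 = 729 - 25 ≡ 8; y = λ·(11 - 8) - 18 ≡ 5. → (8, 5)
10P: (8, 5) + (14, 12). λ = (12 - 5)/(14 - 8) ≡ 7/6 mod 29. 6⁻¹ ≡ 5 (mod 29) since 6·5 = 30 ≡ 1, so λ ≡ 6.
  x = λ² - 8 - 14 = 36 - 22 ≡ 14; y = λ·(8 - 14) - 5 ≡ 17. → (14, 17)
11P: (14, 17) + (14, 12): same x and y₁ ≡ -y₂, so the sum is ∞.
11P = ∞, so the order is 11.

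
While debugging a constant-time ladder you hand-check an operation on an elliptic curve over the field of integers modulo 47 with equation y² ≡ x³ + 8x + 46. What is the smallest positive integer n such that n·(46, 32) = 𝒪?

2P: tangent at (46, 32): λ = (3·46² + 8)/(2·32) ≡ 11/17. 17⁻¹ ≡ 36 (mod 47) since 17·36 = 612 ≡ 1, so λ ≡ 11·36 ≡ 20.
  x = λ² - 46 - 46 = 400 - 92 ≡ 26; y = λ·(46 - 26) - 32 ≡ 39. → (26, 39)
3P: (26, 39) + (46, 32). λ = (32 - 39)/(46 - 26) ≡ 40/20 mod 47. 20⁻¹ ≡ 40 (mod 47), so λ ≡ 2.
  x = λ² - 26 - 46 = 4 - 72 ≡ 26; y = λ·(26 - 26) - 39 ≡ 8. → (26, 8)
4P: (26, 8) + (46, 32). λ = (32 - 8)/(46 - 26) ≡ 24/20 mod 47. 20⁻¹ ≡ 40 (mod 47) since 20·40 = 800 ≡ 1, so λ ≡ 20.
  x = λ² - 26 - 46 = 400 - 72 ≡ 46; y = λ·(26 - 46) - 8 ≡ 15. → (46, 15)
5P: (46, 15) + (46, 32): same x and y₁ ≡ -y₂, so the sum is 𝒪.
5P = 𝒪, so the order is 5.

5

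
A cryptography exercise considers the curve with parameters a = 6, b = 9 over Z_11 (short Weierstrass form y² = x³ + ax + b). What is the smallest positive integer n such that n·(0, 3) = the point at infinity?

2P: tangent at (0, 3): λ = (3·0² + 6)/(2·3) ≡ 6/6. 6⁻¹ ≡ 2 (mod 11) since 6·2 = 12 ≡ 1, so λ ≡ 6·2 ≡ 1.
  x = λ² - 0 - 0 = 1 - 0 ≡ 1; y = λ·(0 - 1) - 3 ≡ 7. → (1, 7)
3P: (1, 7) + (0, 3). λ = (3 - 7)/(0 - 1) ≡ 7/10 mod 11. 10⁻¹ ≡ 10 (mod 11), so λ ≡ 4.
  x = λ² - 1 - 0 = 16 - 1 ≡ 4; y = λ·(1 - 4) - 7 ≡ 3. → (4, 3)
4P: (4, 3) + (0, 3). λ = (3 - 3)/(0 - 4) ≡ 0/7 mod 11. 7⁻¹ ≡ 8 (mod 11), so λ ≡ 0.
  x = λ² - 4 - 0 = 0 - 4 ≡ 7; y = λ·(4 - 7) - 3 ≡ 8. → (7, 8)
5P: (7, 8) + (0, 3). λ = (3 - 8)/(0 - 7) ≡ 6/4 mod 11. 4⁻¹ ≡ 3 (mod 11), so λ ≡ 7.
  x = λ² - 7 - 0 = 49 - 7 ≡ 9; y = λ·(7 - 9) - 8 ≡ 0. → (9, 0)
6P: (9, 0) + (0, 3). λ = (3 - 0)/(0 - 9) ≡ 3/2 mod 11. 2⁻¹ ≡ 6 (mod 11) since 2·6 = 12 ≡ 1, so λ ≡ 7.
  x = λ² - 9 - 0 = 49 - 9 ≡ 7; y = λ·(9 - 7) - 0 ≡ 3. → (7, 3)
7P: (7, 3) + (0, 3). λ = (3 - 3)/(0 - 7) ≡ 0/4 mod 11. 4⁻¹ ≡ 3 (mod 11) since 4·3 = 12 ≡ 1, so λ ≡ 0.
  x = λ² - 7 - 0 = 0 - 7 ≡ 4; y = λ·(7 - 4) - 3 ≡ 8. → (4, 8)
8P: (4, 8) + (0, 3). λ = (3 - 8)/(0 - 4) ≡ 6/7 mod 11. 7⁻¹ ≡ 8 (mod 11), so λ ≡ 4.
  x = λ² - 4 - 0 = 16 - 4 ≡ 1; y = λ·(4 - 1) - 8 ≡ 4. → (1, 4)
9P: (1, 4) + (0, 3). λ = (3 - 4)/(0 - 1) ≡ 10/10 mod 11. 10⁻¹ ≡ 10 (mod 11), so λ ≡ 1.
  x = λ² - 1 - 0 = 1 - 1 ≡ 0; y = λ·(1 - 0) - 4 ≡ 8. → (0, 8)
10P: (0, 8) + (0, 3): same x and y₁ ≡ -y₂, so the sum is the point at infinity.
10P = the point at infinity, so the order is 10.

10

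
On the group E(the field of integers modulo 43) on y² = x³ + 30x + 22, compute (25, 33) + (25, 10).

O

The two points share x = 25 and their y-coordinates satisfy 33 + 10 ≡ 0 (mod 43), so they are inverses. Their sum is the point at infinity.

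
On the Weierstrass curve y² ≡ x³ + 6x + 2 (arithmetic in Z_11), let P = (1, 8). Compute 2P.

(3, 6)

tangent at (1, 8): λ = (3·1² + 6)/(2·8) ≡ 9/5. 5⁻¹ ≡ 9 (mod 11), so λ ≡ 9·9 ≡ 4.
  x = λ² - 1 - 1 = 16 - 2 ≡ 3; y = λ·(1 - 3) - 8 ≡ 6. → (3, 6)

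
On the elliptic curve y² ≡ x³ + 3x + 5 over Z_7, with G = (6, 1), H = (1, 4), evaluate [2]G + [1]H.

First 2G:
Repeated addition: build up to 2G.
2G: tangent at (6, 1): λ = (3·6² + 3)/(2·1) ≡ 6/2. 2⁻¹ ≡ 4 (mod 7), so λ ≡ 6·4 ≡ 3.
  x = λ² - 6 - 6 = 9 - 12 ≡ 4; y = λ·(6 - 4) - 1 ≡ 5. → (4, 5)
2G = (4, 5).
Finally 2G + H:
(4, 5) + (1, 4). λ = (4 - 5)/(1 - 4) ≡ 6/4 mod 7. 4⁻¹ ≡ 2 (mod 7) since 4·2 = 8 ≡ 1, so λ ≡ 5.
  x = λ² - 4 - 1 = 25 - 5 ≡ 6; y = λ·(4 - 6) - 5 ≡ 6. → (6, 6)

(6, 6)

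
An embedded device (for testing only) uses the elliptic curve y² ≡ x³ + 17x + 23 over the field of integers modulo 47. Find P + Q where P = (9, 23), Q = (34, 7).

(9, 23) + (34, 7). λ = (7 - 23)/(34 - 9) ≡ 31/25 mod 47. 25⁻¹ ≡ 32 (mod 47) since 25·32 = 800 ≡ 1, so λ ≡ 5.
  x = λ² - 9 - 34 = 25 - 43 ≡ 29; y = λ·(9 - 29) - 23 ≡ 18. → (29, 18)

(29, 18)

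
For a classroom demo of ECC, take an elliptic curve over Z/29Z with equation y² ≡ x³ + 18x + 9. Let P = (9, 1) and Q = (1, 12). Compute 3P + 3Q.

First 3P:
Repeated addition: build up to 3P.
2P: tangent at (9, 1): λ = (3·9² + 18)/(2·1) ≡ 0/2. 2⁻¹ ≡ 15 (mod 29), so λ ≡ 0·15 ≡ 0.
  x = λ² - 9 - 9 = 0 - 18 ≡ 11; y = λ·(9 - 11) - 1 ≡ 28. → (11, 28)
3P: (11, 28) + (9, 1). λ = (1 - 28)/(9 - 11) ≡ 2/27 mod 29. 27⁻¹ ≡ 14 (mod 29) since 27·14 = 378 ≡ 1, so λ ≡ 28.
  x = λ² - 11 - 9 = 784 - 20 ≡ 10; y = λ·(11 - 10) - 28 ≡ 0. → (10, 0)
3P = (10, 0).
Next 3Q:
Repeated addition: build up to 3Q.
2Q: tangent at (1, 12): λ = (3·1² + 18)/(2·12) ≡ 21/24. 24⁻¹ ≡ 23 (mod 29), so λ ≡ 21·23 ≡ 19.
  x = λ² - 1 - 1 = 361 - 2 ≡ 11; y = λ·(1 - 11) - 12 ≡ 1. → (11, 1)
3Q: (11, 1) + (1, 12). λ = (12 - 1)/(1 - 11) ≡ 11/19 mod 29. 19⁻¹ ≡ 26 (mod 29) since 19·26 = 494 ≡ 1, so λ ≡ 25.
  x = λ² - 11 - 1 = 625 - 12 ≡ 4; y = λ·(11 - 4) - 1 ≡ 0. → (4, 0)
3Q = (4, 0).
Finally 3P + 3Q:
(10, 0) + (4, 0). λ = (0 - 0)/(4 - 10) ≡ 0/23 mod 29. 23⁻¹ ≡ 24 (mod 29), so λ ≡ 0.
  x = λ² - 10 - 4 = 0 - 14 ≡ 15; y = λ·(10 - 15) - 0 ≡ 0. → (15, 0)

(15, 0)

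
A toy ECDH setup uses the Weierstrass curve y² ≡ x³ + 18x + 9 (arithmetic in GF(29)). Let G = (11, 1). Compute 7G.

Repeated addition: build up to 7G.
2G: tangent at (11, 1): λ = (3·11² + 18)/(2·1) ≡ 4/2. 2⁻¹ ≡ 15 (mod 29), so λ ≡ 4·15 ≡ 2.
  x = λ² - 11 - 11 = 4 - 22 ≡ 11; y = λ·(11 - 11) - 1 ≡ 28. → (11, 28)
3G: (11, 28) + (11, 1): same x and y₁ ≡ -y₂, so the sum is O.
4G: O + (11, 1) = (11, 1) (identity).
5G: tangent at (11, 1): λ = (3·11² + 18)/(2·1) ≡ 4/2. 2⁻¹ ≡ 15 (mod 29), so λ ≡ 4·15 ≡ 2.
  x = λ² - 11 - 11 = 4 - 22 ≡ 11; y = λ·(11 - 11) - 1 ≡ 28. → (11, 28)
6G: (11, 28) + (11, 1): same x and y₁ ≡ -y₂, so the sum is O.
7G: O + (11, 1) = (11, 1) (identity).

(11, 1)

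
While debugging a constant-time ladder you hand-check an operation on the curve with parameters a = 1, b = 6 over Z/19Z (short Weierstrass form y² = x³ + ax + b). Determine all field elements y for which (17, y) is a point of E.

x³ + 1x + 6 = 4936 ≡ 15 (mod 19).
15 is a non-residue mod 19; no y exists.

none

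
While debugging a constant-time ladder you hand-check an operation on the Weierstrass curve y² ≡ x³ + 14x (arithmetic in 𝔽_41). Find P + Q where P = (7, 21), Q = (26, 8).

(7, 21) + (26, 8). λ = (8 - 21)/(26 - 7) ≡ 28/19 mod 41. 19⁻¹ ≡ 13 (mod 41), so λ ≡ 36.
  x = λ² - 7 - 26 = 1296 - 33 ≡ 33; y = λ·(7 - 33) - 21 ≡ 27. → (33, 27)

(33, 27)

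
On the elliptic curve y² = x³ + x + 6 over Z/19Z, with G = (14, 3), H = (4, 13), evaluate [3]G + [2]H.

(18, 17)

First 3G:
Repeated addition: build up to 3G.
2G: tangent at (14, 3): λ = (3·14² + 1)/(2·3) ≡ 0/6. 6⁻¹ ≡ 16 (mod 19), so λ ≡ 0·16 ≡ 0.
  x = λ² - 14 - 14 = 0 - 28 ≡ 10; y = λ·(14 - 10) - 3 ≡ 16. → (10, 16)
3G: (10, 16) + (14, 3). λ = (3 - 16)/(14 - 10) ≡ 6/4 mod 19. 4⁻¹ ≡ 5 (mod 19) since 4·5 = 20 ≡ 1, so λ ≡ 11.
  x = λ² - 10 - 14 = 121 - 24 ≡ 2; y = λ·(10 - 2) - 16 ≡ 15. → (2, 15)
3G = (2, 15).
Next 2H:
Repeated addition: build up to 2H.
2H: tangent at (4, 13): λ = (3·4² + 1)/(2·13) ≡ 11/7. 7⁻¹ ≡ 11 (mod 19), so λ ≡ 11·11 ≡ 7.
  x = λ² - 4 - 4 = 49 - 8 ≡ 3; y = λ·(4 - 3) - 13 ≡ 13. → (3, 13)
2H = (3, 13).
Finally 3G + 2H:
(2, 15) + (3, 13). λ = (13 - 15)/(3 - 2) ≡ 17/1 mod 19. 1⁻¹ ≡ 1 (mod 19) since 1·1 = 1 ≡ 1, so λ ≡ 17.
  x = λ² - 2 - 3 = 289 - 5 ≡ 18; y = λ·(2 - 18) - 15 ≡ 17. → (18, 17)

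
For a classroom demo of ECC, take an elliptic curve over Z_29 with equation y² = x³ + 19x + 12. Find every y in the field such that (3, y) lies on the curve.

3, 26

x³ + 19x + 12 = 96 ≡ 9 (mod 29).
Square roots of 9 mod 29: 3 and 26 (since 3² = 9 ≡ 9).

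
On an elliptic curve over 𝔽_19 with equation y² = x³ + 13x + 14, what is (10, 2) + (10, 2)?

(10, 17)

tangent at (10, 2): λ = (3·10² + 13)/(2·2) ≡ 9/4. 4⁻¹ ≡ 5 (mod 19), so λ ≡ 9·5 ≡ 7.
  x = λ² - 10 - 10 = 49 - 20 ≡ 10; y = λ·(10 - 10) - 2 ≡ 17. → (10, 17)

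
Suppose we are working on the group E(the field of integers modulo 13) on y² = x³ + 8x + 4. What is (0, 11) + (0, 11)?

(4, 10)

tangent at (0, 11): λ = (3·0² + 8)/(2·11) ≡ 8/9. 9⁻¹ ≡ 3 (mod 13), so λ ≡ 8·3 ≡ 11.
  x = λ² - 0 - 0 = 121 - 0 ≡ 4; y = λ·(0 - 4) - 11 ≡ 10. → (4, 10)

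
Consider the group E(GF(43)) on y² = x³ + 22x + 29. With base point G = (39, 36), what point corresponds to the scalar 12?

Double-and-add on 12 = (1100)₂. Start with G = (39, 36) for the leading 1-bit.
double: tangent at (39, 36): λ = (3·39² + 22)/(2·36) ≡ 27/29. 29⁻¹ ≡ 3 (mod 43) since 29·3 = 87 ≡ 1, so λ ≡ 27·3 ≡ 38.
  x = λ² - 39 - 39 = 1444 - 78 ≡ 33; y = λ·(39 - 33) - 36 ≡ 20. → (33, 20)
add G: (33, 20) + (39, 36). λ = (36 - 20)/(39 - 33) ≡ 16/6 mod 43. 6⁻¹ ≡ 36 (mod 43) since 6·36 = 216 ≡ 1, so λ ≡ 17.
  x = λ² - 33 - 39 = 289 - 72 ≡ 2; y = λ·(33 - 2) - 20 ≡ 34. → (2, 34)
double: tangent at (2, 34): λ = (3·2² + 22)/(2·34) ≡ 34/25. 25⁻¹ ≡ 31 (mod 43) since 25·31 = 775 ≡ 1, so λ ≡ 34·31 ≡ 22.
  x = λ² - 2 - 2 = 484 - 4 ≡ 7; y = λ·(2 - 7) - 34 ≡ 28. → (7, 28)
double: tangent at (7, 28): λ = (3·7² + 22)/(2·28) ≡ 40/13. 13⁻¹ ≡ 10 (mod 43), so λ ≡ 40·10 ≡ 13.
  x = λ² - 7 - 7 = 169 - 14 ≡ 26; y = λ·(7 - 26) - 28 ≡ 26. → (26, 26)

(26, 26)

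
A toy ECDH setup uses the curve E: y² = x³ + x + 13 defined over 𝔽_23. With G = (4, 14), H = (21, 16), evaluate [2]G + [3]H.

First 2G:
Repeated addition: build up to 2G.
2G: tangent at (4, 14): λ = (3·4² + 1)/(2·14) ≡ 3/5. 5⁻¹ ≡ 14 (mod 23), so λ ≡ 3·14 ≡ 19.
  x = λ² - 4 - 4 = 361 - 8 ≡ 8; y = λ·(4 - 8) - 14 ≡ 2. → (8, 2)
2G = (8, 2).
Next 3H:
Repeated addition: build up to 3H.
2H: tangent at (21, 16): λ = (3·21² + 1)/(2·16) ≡ 13/9. 9⁻¹ ≡ 18 (mod 23) since 9·18 = 162 ≡ 1, so λ ≡ 13·18 ≡ 4.
  x = λ² - 21 - 21 = 16 - 42 ≡ 20; y = λ·(21 - 20) - 16 ≡ 11. → (20, 11)
3H: (20, 11) + (21, 16). λ = (16 - 11)/(21 - 20) ≡ 5/1 mod 23. 1⁻¹ ≡ 1 (mod 23) since 1·1 = 1 ≡ 1, so λ ≡ 5.
  x = λ² - 20 - 21 = 25 - 41 ≡ 7; y = λ·(20 - 7) - 11 ≡ 8. → (7, 8)
3H = (7, 8).
Finally 2G + 3H:
(8, 2) + (7, 8). λ = (8 - 2)/(7 - 8) ≡ 6/22 mod 23. 22⁻¹ ≡ 22 (mod 23), so λ ≡ 17.
  x = λ² - 8 - 7 = 289 - 15 ≡ 21; y = λ·(8 - 21) - 2 ≡ 7. → (21, 7)

(21, 7)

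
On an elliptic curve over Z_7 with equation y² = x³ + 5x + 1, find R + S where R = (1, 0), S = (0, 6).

(1, 0) + (0, 6). λ = (6 - 0)/(0 - 1) ≡ 6/6 mod 7. 6⁻¹ ≡ 6 (mod 7), so λ ≡ 1.
  x = λ² - 1 - 0 = 1 - 1 ≡ 0; y = λ·(1 - 0) - 0 ≡ 1. → (0, 1)

(0, 1)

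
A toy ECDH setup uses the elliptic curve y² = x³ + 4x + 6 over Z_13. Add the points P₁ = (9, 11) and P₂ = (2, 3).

(9, 11) + (2, 3). λ = (3 - 11)/(2 - 9) ≡ 5/6 mod 13. 6⁻¹ ≡ 11 (mod 13), so λ ≡ 3.
  x = λ² - 9 - 2 = 9 - 11 ≡ 11; y = λ·(9 - 11) - 11 ≡ 9. → (11, 9)

(11, 9)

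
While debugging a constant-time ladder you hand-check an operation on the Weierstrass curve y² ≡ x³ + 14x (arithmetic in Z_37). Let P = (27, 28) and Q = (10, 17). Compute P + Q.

(25, 19)

(27, 28) + (10, 17). λ = (17 - 28)/(10 - 27) ≡ 26/20 mod 37. 20⁻¹ ≡ 13 (mod 37) since 20·13 = 260 ≡ 1, so λ ≡ 5.
  x = λ² - 27 - 10 = 25 - 37 ≡ 25; y = λ·(27 - 25) - 28 ≡ 19. → (25, 19)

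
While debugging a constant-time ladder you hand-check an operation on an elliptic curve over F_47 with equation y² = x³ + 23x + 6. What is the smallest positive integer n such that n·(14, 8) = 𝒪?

11

2P: tangent at (14, 8): λ = (3·14² + 23)/(2·8) ≡ 0/16. 16⁻¹ ≡ 3 (mod 47), so λ ≡ 0·3 ≡ 0.
  x = λ² - 14 - 14 = 0 - 28 ≡ 19; y = λ·(14 - 19) - 8 ≡ 39. → (19, 39)
3P: (19, 39) + (14, 8). λ = (8 - 39)/(14 - 19) ≡ 16/42 mod 47. 42⁻¹ ≡ 28 (mod 47), so λ ≡ 25.
  x = λ² - 19 - 14 = 625 - 33 ≡ 28; y = λ·(19 - 28) - 39 ≡ 18. → (28, 18)
4P: (28, 18) + (14, 8). λ = (8 - 18)/(14 - 28) ≡ 37/33 mod 47. 33⁻¹ ≡ 10 (mod 47), so λ ≡ 41.
  x = λ² - 28 - 14 = 1681 - 42 ≡ 41; y = λ·(28 - 41) - 18 ≡ 13. → (41, 13)
5P: (41, 13) + (14, 8). λ = (8 - 13)/(14 - 41) ≡ 42/20 mod 47. 20⁻¹ ≡ 40 (mod 47), so λ ≡ 35.
  x = λ² - 41 - 14 = 1225 - 55 ≡ 42; y = λ·(41 - 42) - 13 ≡ 46. → (42, 46)
6P: (42, 46) + (14, 8). λ = (8 - 46)/(14 - 42) ≡ 9/19 mod 47. 19⁻¹ ≡ 5 (mod 47), so λ ≡ 45.
  x = λ² - 42 - 14 = 2025 - 56 ≡ 42; y = λ·(42 - 42) - 46 ≡ 1. → (42, 1)
7P: (42, 1) + (14, 8). λ = (8 - 1)/(14 - 42) ≡ 7/19 mod 47. 19⁻¹ ≡ 5 (mod 47) since 19·5 = 95 ≡ 1, so λ ≡ 35.
  x = λ² - 42 - 14 = 1225 - 56 ≡ 41; y = λ·(42 - 41) - 1 ≡ 34. → (41, 34)
8P: (41, 34) + (14, 8). λ = (8 - 34)/(14 - 41) ≡ 21/20 mod 47. 20⁻¹ ≡ 40 (mod 47), so λ ≡ 41.
  x = λ² - 41 - 14 = 1681 - 55 ≡ 28; y = λ·(41 - 28) - 34 ≡ 29. → (28, 29)
9P: (28, 29) + (14, 8). λ = (8 - 29)/(14 - 28) ≡ 26/33 mod 47. 33⁻¹ ≡ 10 (mod 47), so λ ≡ 25.
  x = λ² - 28 - 14 = 625 - 42 ≡ 19; y = λ·(28 - 19) - 29 ≡ 8. → (19, 8)
10P: (19, 8) + (14, 8). λ = (8 - 8)/(14 - 19) ≡ 0/42 mod 47. 42⁻¹ ≡ 28 (mod 47) since 42·28 = 1176 ≡ 1, so λ ≡ 0.
  x = λ² - 19 - 14 = 0 - 33 ≡ 14; y = λ·(19 - 14) - 8 ≡ 39. → (14, 39)
11P: (14, 39) + (14, 8): same x and y₁ ≡ -y₂, so the sum is 𝒪.
11P = 𝒪, so the order is 11.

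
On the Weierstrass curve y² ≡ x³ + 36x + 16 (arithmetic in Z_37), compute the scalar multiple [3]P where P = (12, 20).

Repeated addition: build up to 3P.
2P: tangent at (12, 20): λ = (3·12² + 36)/(2·20) ≡ 24/3. 3⁻¹ ≡ 25 (mod 37) since 3·25 = 75 ≡ 1, so λ ≡ 24·25 ≡ 8.
  x = λ² - 12 - 12 = 64 - 24 ≡ 3; y = λ·(12 - 3) - 20 ≡ 15. → (3, 15)
3P: (3, 15) + (12, 20). λ = (20 - 15)/(12 - 3) ≡ 5/9 mod 37. 9⁻¹ ≡ 33 (mod 37) since 9·33 = 297 ≡ 1, so λ ≡ 17.
  x = λ² - 3 - 12 = 289 - 15 ≡ 15; y = λ·(3 - 15) - 15 ≡ 3. → (15, 3)

(15, 3)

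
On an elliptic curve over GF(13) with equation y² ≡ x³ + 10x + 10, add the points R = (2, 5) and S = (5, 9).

(2, 8)

(2, 5) + (5, 9). λ = (9 - 5)/(5 - 2) ≡ 4/3 mod 13. 3⁻¹ ≡ 9 (mod 13), so λ ≡ 10.
  x = λ² - 2 - 5 = 100 - 7 ≡ 2; y = λ·(2 - 2) - 5 ≡ 8. → (2, 8)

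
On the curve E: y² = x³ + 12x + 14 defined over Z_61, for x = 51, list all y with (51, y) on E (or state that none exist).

none

x³ + 12x + 14 = 133277 ≡ 53 (mod 61).
53 is a non-residue mod 61; no y exists.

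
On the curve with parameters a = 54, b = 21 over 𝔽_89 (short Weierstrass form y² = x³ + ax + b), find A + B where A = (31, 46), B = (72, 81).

(31, 46) + (72, 81). λ = (81 - 46)/(72 - 31) ≡ 35/41 mod 89. 41⁻¹ ≡ 76 (mod 89) since 41·76 = 3116 ≡ 1, so λ ≡ 79.
  x = λ² - 31 - 72 = 6241 - 103 ≡ 86; y = λ·(31 - 86) - 46 ≡ 59. → (86, 59)

(86, 59)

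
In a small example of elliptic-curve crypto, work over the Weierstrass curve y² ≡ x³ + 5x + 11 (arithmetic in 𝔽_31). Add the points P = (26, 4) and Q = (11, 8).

(26, 4) + (11, 8). λ = (8 - 4)/(11 - 26) ≡ 4/16 mod 31. 16⁻¹ ≡ 2 (mod 31), so λ ≡ 8.
  x = λ² - 26 - 11 = 64 - 37 ≡ 27; y = λ·(26 - 27) - 4 ≡ 19. → (27, 19)

(27, 19)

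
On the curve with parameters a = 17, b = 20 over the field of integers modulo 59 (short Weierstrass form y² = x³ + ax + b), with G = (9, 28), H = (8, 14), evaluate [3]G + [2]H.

First 3G:
Repeated addition: build up to 3G.
2G: tangent at (9, 28): λ = (3·9² + 17)/(2·28) ≡ 24/56. 56⁻¹ ≡ 39 (mod 59) since 56·39 = 2184 ≡ 1, so λ ≡ 24·39 ≡ 51.
  x = λ² - 9 - 9 = 2601 - 18 ≡ 46; y = λ·(9 - 46) - 28 ≡ 32. → (46, 32)
3G: (46, 32) + (9, 28). λ = (28 - 32)/(9 - 46) ≡ 55/22 mod 59. 22⁻¹ ≡ 51 (mod 59), so λ ≡ 32.
  x = λ² - 46 - 9 = 1024 - 55 ≡ 25; y = λ·(46 - 25) - 32 ≡ 50. → (25, 50)
3G = (25, 50).
Next 2H:
Repeated addition: build up to 2H.
2H: tangent at (8, 14): λ = (3·8² + 17)/(2·14) ≡ 32/28. 28⁻¹ ≡ 19 (mod 59), so λ ≡ 32·19 ≡ 18.
  x = λ² - 8 - 8 = 324 - 16 ≡ 13; y = λ·(8 - 13) - 14 ≡ 14. → (13, 14)
2H = (13, 14).
Finally 3G + 2H:
(25, 50) + (13, 14). λ = (14 - 50)/(13 - 25) ≡ 23/47 mod 59. 47⁻¹ ≡ 54 (mod 59), so λ ≡ 3.
  x = λ² - 25 - 13 = 9 - 38 ≡ 30; y = λ·(25 - 30) - 50 ≡ 53. → (30, 53)

(30, 53)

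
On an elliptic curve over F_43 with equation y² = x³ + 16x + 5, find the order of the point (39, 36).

2P: tangent at (39, 36): λ = (3·39² + 16)/(2·36) ≡ 21/29. 29⁻¹ ≡ 3 (mod 43) since 29·3 = 87 ≡ 1, so λ ≡ 21·3 ≡ 20.
  x = λ² - 39 - 39 = 400 - 78 ≡ 21; y = λ·(39 - 21) - 36 ≡ 23. → (21, 23)
3P: (21, 23) + (39, 36). λ = (36 - 23)/(39 - 21) ≡ 13/18 mod 43. 18⁻¹ ≡ 12 (mod 43), so λ ≡ 27.
  x = λ² - 21 - 39 = 729 - 60 ≡ 24; y = λ·(21 - 24) - 23 ≡ 25. → (24, 25)
4P: (24, 25) + (39, 36). λ = (36 - 25)/(39 - 24) ≡ 11/15 mod 43. 15⁻¹ ≡ 23 (mod 43), so λ ≡ 38.
  x = λ² - 24 - 39 = 1444 - 63 ≡ 5; y = λ·(24 - 5) - 25 ≡ 9. → (5, 9)
5P: (5, 9) + (39, 36). λ = (36 - 9)/(39 - 5) ≡ 27/34 mod 43. 34⁻¹ ≡ 19 (mod 43), so λ ≡ 40.
  x = λ² - 5 - 39 = 1600 - 44 ≡ 8; y = λ·(5 - 8) - 9 ≡ 0. → (8, 0)
6P: (8, 0) + (39, 36). λ = (36 - 0)/(39 - 8) ≡ 36/31 mod 43. 31⁻¹ ≡ 25 (mod 43) since 31·25 = 775 ≡ 1, so λ ≡ 40.
  x = λ² - 8 - 39 = 1600 - 47 ≡ 5; y = λ·(8 - 5) - 0 ≡ 34. → (5, 34)
7P: (5, 34) + (39, 36). λ = (36 - 34)/(39 - 5) ≡ 2/34 mod 43. 34⁻¹ ≡ 19 (mod 43), so λ ≡ 38.
  x = λ² - 5 - 39 = 1444 - 44 ≡ 24; y = λ·(5 - 24) - 34 ≡ 18. → (24, 18)
8P: (24, 18) + (39, 36). λ = (36 - 18)/(39 - 24) ≡ 18/15 mod 43. 15⁻¹ ≡ 23 (mod 43), so λ ≡ 27.
  x = λ² - 24 - 39 = 729 - 63 ≡ 21; y = λ·(24 - 21) - 18 ≡ 20. → (21, 20)
9P: (21, 20) + (39, 36). λ = (36 - 20)/(39 - 21) ≡ 16/18 mod 43. 18⁻¹ ≡ 12 (mod 43), so λ ≡ 20.
  x = λ² - 21 - 39 = 400 - 60 ≡ 39; y = λ·(21 - 39) - 20 ≡ 7. → (39, 7)
10P: (39, 7) + (39, 36): same x and y₁ ≡ -y₂, so the sum is O.
10P = O, so the order is 10.

10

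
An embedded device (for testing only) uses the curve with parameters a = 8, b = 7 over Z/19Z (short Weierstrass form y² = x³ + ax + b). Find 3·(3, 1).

Write P = (3, 1).
Repeated addition: build up to 3P.
2P: tangent at (3, 1): λ = (3·3² + 8)/(2·1) ≡ 16/2. 2⁻¹ ≡ 10 (mod 19) since 2·10 = 20 ≡ 1, so λ ≡ 16·10 ≡ 8.
  x = λ² - 3 - 3 = 64 - 6 ≡ 1; y = λ·(3 - 1) - 1 ≡ 15. → (1, 15)
3P: (1, 15) + (3, 1). λ = (1 - 15)/(3 - 1) ≡ 5/2 mod 19. 2⁻¹ ≡ 10 (mod 19) since 2·10 = 20 ≡ 1, so λ ≡ 12.
  x = λ² - 1 - 3 = 144 - 4 ≡ 7; y = λ·(1 - 7) - 15 ≡ 8. → (7, 8)

(7, 8)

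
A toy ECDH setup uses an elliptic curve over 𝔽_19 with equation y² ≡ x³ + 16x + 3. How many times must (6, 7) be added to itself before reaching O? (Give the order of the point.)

2P: tangent at (6, 7): λ = (3·6² + 16)/(2·7) ≡ 10/14. 14⁻¹ ≡ 15 (mod 19), so λ ≡ 10·15 ≡ 17.
  x = λ² - 6 - 6 = 289 - 12 ≡ 11; y = λ·(6 - 11) - 7 ≡ 3. → (11, 3)
3P: (11, 3) + (6, 7). λ = (7 - 3)/(6 - 11) ≡ 4/14 mod 19. 14⁻¹ ≡ 15 (mod 19), so λ ≡ 3.
  x = λ² - 11 - 6 = 9 - 17 ≡ 11; y = λ·(11 - 11) - 3 ≡ 16. → (11, 16)
4P: (11, 16) + (6, 7). λ = (7 - 16)/(6 - 11) ≡ 10/14 mod 19. 14⁻¹ ≡ 15 (mod 19), so λ ≡ 17.
  x = λ² - 11 - 6 = 289 - 17 ≡ 6; y = λ·(11 - 6) - 16 ≡ 12. → (6, 12)
5P: (6, 12) + (6, 7): same x and y₁ ≡ -y₂, so the sum is O.
5P = O, so the order is 5.

5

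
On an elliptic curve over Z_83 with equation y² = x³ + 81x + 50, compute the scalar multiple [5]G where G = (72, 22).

(80, 19)

Repeated addition: build up to 5G.
2G: tangent at (72, 22): λ = (3·72² + 81)/(2·22) ≡ 29/44. 44⁻¹ ≡ 17 (mod 83), so λ ≡ 29·17 ≡ 78.
  x = λ² - 72 - 72 = 6084 - 144 ≡ 47; y = λ·(72 - 47) - 22 ≡ 19. → (47, 19)
3G: (47, 19) + (72, 22). λ = (22 - 19)/(72 - 47) ≡ 3/25 mod 83. 25⁻¹ ≡ 10 (mod 83), so λ ≡ 30.
  x = λ² - 47 - 72 = 900 - 119 ≡ 34; y = λ·(47 - 34) - 19 ≡ 39. → (34, 39)
4G: (34, 39) + (72, 22). λ = (22 - 39)/(72 - 34) ≡ 66/38 mod 83. 38⁻¹ ≡ 59 (mod 83) since 38·59 = 2242 ≡ 1, so λ ≡ 76.
  x = λ² - 34 - 72 = 5776 - 106 ≡ 26; y = λ·(34 - 26) - 39 ≡ 71. → (26, 71)
5G: (26, 71) + (72, 22). λ = (22 - 71)/(72 - 26) ≡ 34/46 mod 83. 46⁻¹ ≡ 74 (mod 83) since 46·74 = 3404 ≡ 1, so λ ≡ 26.
  x = λ² - 26 - 72 = 676 - 98 ≡ 80; y = λ·(26 - 80) - 71 ≡ 19. → (80, 19)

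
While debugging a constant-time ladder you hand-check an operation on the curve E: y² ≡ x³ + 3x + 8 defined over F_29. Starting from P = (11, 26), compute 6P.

Repeated addition: build up to 6P.
2P: tangent at (11, 26): λ = (3·11² + 3)/(2·26) ≡ 18/23. 23⁻¹ ≡ 24 (mod 29) since 23·24 = 552 ≡ 1, so λ ≡ 18·24 ≡ 26.
  x = λ² - 11 - 11 = 676 - 22 ≡ 16; y = λ·(11 - 16) - 26 ≡ 18. → (16, 18)
3P: (16, 18) + (11, 26). λ = (26 - 18)/(11 - 16) ≡ 8/24 mod 29. 24⁻¹ ≡ 23 (mod 29) since 24·23 = 552 ≡ 1, so λ ≡ 10.
  x = λ² - 16 - 11 = 100 - 27 ≡ 15; y = λ·(16 - 15) - 18 ≡ 21. → (15, 21)
4P: (15, 21) + (11, 26). λ = (26 - 21)/(11 - 15) ≡ 5/25 mod 29. 25⁻¹ ≡ 7 (mod 29), so λ ≡ 6.
  x = λ² - 15 - 11 = 36 - 26 ≡ 10; y = λ·(15 - 10) - 21 ≡ 9. → (10, 9)
5P: (10, 9) + (11, 26). λ = (26 - 9)/(11 - 10) ≡ 17/1 mod 29. 1⁻¹ ≡ 1 (mod 29), so λ ≡ 17.
  x = λ² - 10 - 11 = 289 - 21 ≡ 7; y = λ·(10 - 7) - 9 ≡ 13. → (7, 13)
6P: (7, 13) + (11, 26). λ = (26 - 13)/(11 - 7) ≡ 13/4 mod 29. 4⁻¹ ≡ 22 (mod 29), so λ ≡ 25.
  x = λ² - 7 - 11 = 625 - 18 ≡ 27; y = λ·(7 - 27) - 13 ≡ 9. → (27, 9)

(27, 9)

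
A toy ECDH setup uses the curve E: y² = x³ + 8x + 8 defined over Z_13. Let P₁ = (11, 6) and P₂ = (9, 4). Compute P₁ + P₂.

(11, 6) + (9, 4). λ = (4 - 6)/(9 - 11) ≡ 11/11 mod 13. 11⁻¹ ≡ 6 (mod 13) since 11·6 = 66 ≡ 1, so λ ≡ 1.
  x = λ² - 11 - 9 = 1 - 20 ≡ 7; y = λ·(11 - 7) - 6 ≡ 11. → (7, 11)

(7, 11)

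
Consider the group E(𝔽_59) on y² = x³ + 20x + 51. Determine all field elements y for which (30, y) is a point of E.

none

x³ + 20x + 51 = 27651 ≡ 39 (mod 59).
39 is a non-residue mod 59; no y exists.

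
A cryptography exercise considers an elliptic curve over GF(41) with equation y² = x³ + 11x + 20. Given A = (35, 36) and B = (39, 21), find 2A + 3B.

(3, 30)

First 2A:
Repeated addition: build up to 2A.
2A: tangent at (35, 36): λ = (3·35² + 11)/(2·36) ≡ 37/31. 31⁻¹ ≡ 4 (mod 41), so λ ≡ 37·4 ≡ 25.
  x = λ² - 35 - 35 = 625 - 70 ≡ 22; y = λ·(35 - 22) - 36 ≡ 2. → (22, 2)
2A = (22, 2).
Next 3B:
Repeated addition: build up to 3B.
2B: tangent at (39, 21): λ = (3·39² + 11)/(2·21) ≡ 23/1. 1⁻¹ ≡ 1 (mod 41), so λ ≡ 23·1 ≡ 23.
  x = λ² - 39 - 39 = 529 - 78 ≡ 0; y = λ·(39 - 0) - 21 ≡ 15. → (0, 15)
3B: (0, 15) + (39, 21). λ = (21 - 15)/(39 - 0) ≡ 6/39 mod 41. 39⁻¹ ≡ 20 (mod 41) since 39·20 = 780 ≡ 1, so λ ≡ 38.
  x = λ² - 0 - 39 = 1444 - 39 ≡ 11; y = λ·(0 - 11) - 15 ≡ 18. → (11, 18)
3B = (11, 18).
Finally 2A + 3B:
(22, 2) + (11, 18). λ = (18 - 2)/(11 - 22) ≡ 16/30 mod 41. 30⁻¹ ≡ 26 (mod 41) since 30·26 = 780 ≡ 1, so λ ≡ 6.
  x = λ² - 22 - 11 = 36 - 33 ≡ 3; y = λ·(22 - 3) - 2 ≡ 30. → (3, 30)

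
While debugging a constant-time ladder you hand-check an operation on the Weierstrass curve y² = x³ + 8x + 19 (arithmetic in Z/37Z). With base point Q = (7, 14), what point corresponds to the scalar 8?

(7, 14)

Double-and-add on 8 = (1000)₂. Start with Q = (7, 14) for the leading 1-bit.
double: tangent at (7, 14): λ = (3·7² + 8)/(2·14) ≡ 7/28. 28⁻¹ ≡ 4 (mod 37), so λ ≡ 7·4 ≡ 28.
  x = λ² - 7 - 7 = 784 - 14 ≡ 30; y = λ·(7 - 30) - 14 ≡ 8. → (30, 8)
double: tangent at (30, 8): λ = (3·30² + 8)/(2·8) ≡ 7/16. 16⁻¹ ≡ 7 (mod 37), so λ ≡ 7·7 ≡ 12.
  x = λ² - 30 - 30 = 144 - 60 ≡ 10; y = λ·(30 - 10) - 8 ≡ 10. → (10, 10)
double: tangent at (10, 10): λ = (3·10² + 8)/(2·10) ≡ 12/20. 20⁻¹ ≡ 13 (mod 37), so λ ≡ 12·13 ≡ 8.
  x = λ² - 10 - 10 = 64 - 20 ≡ 7; y = λ·(10 - 7) - 10 ≡ 14. → (7, 14)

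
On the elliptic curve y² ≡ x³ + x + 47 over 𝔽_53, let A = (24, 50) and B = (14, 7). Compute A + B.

(16, 48)

(24, 50) + (14, 7). λ = (7 - 50)/(14 - 24) ≡ 10/43 mod 53. 43⁻¹ ≡ 37 (mod 53) since 43·37 = 1591 ≡ 1, so λ ≡ 52.
  x = λ² - 24 - 14 = 2704 - 38 ≡ 16; y = λ·(24 - 16) - 50 ≡ 48. → (16, 48)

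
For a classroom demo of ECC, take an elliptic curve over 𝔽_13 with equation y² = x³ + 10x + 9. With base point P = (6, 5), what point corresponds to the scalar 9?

(6, 8)

Repeated addition: build up to 9P.
2P: tangent at (6, 5): λ = (3·6² + 10)/(2·5) ≡ 1/10. 10⁻¹ ≡ 4 (mod 13) since 10·4 = 40 ≡ 1, so λ ≡ 1·4 ≡ 4.
  x = λ² - 6 - 6 = 16 - 12 ≡ 4; y = λ·(6 - 4) - 5 ≡ 3. → (4, 3)
3P: (4, 3) + (6, 5). λ = (5 - 3)/(6 - 4) ≡ 2/2 mod 13. 2⁻¹ ≡ 7 (mod 13), so λ ≡ 1.
  x = λ² - 4 - 6 = 1 - 10 ≡ 4; y = λ·(4 - 4) - 3 ≡ 10. → (4, 10)
4P: (4, 10) + (6, 5). λ = (5 - 10)/(6 - 4) ≡ 8/2 mod 13. 2⁻¹ ≡ 7 (mod 13), so λ ≡ 4.
  x = λ² - 4 - 6 = 16 - 10 ≡ 6; y = λ·(4 - 6) - 10 ≡ 8. → (6, 8)
5P: (6, 8) + (6, 5): same x and y₁ ≡ -y₂, so the sum is the point at infinity.
6P: the point at infinity + (6, 5) = (6, 5) (identity).
7P: tangent at (6, 5): λ = (3·6² + 10)/(2·5) ≡ 1/10. 10⁻¹ ≡ 4 (mod 13), so λ ≡ 1·4 ≡ 4.
  x = λ² - 6 - 6 = 16 - 12 ≡ 4; y = λ·(6 - 4) - 5 ≡ 3. → (4, 3)
8P: (4, 3) + (6, 5). λ = (5 - 3)/(6 - 4) ≡ 2/2 mod 13. 2⁻¹ ≡ 7 (mod 13) since 2·7 = 14 ≡ 1, so λ ≡ 1.
  x = λ² - 4 - 6 = 1 - 10 ≡ 4; y = λ·(4 - 4) - 3 ≡ 10. → (4, 10)
9P: (4, 10) + (6, 5). λ = (5 - 10)/(6 - 4) ≡ 8/2 mod 13. 2⁻¹ ≡ 7 (mod 13), so λ ≡ 4.
  x = λ² - 4 - 6 = 16 - 10 ≡ 6; y = λ·(4 - 6) - 10 ≡ 8. → (6, 8)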